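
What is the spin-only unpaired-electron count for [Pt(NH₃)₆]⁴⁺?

Summing ligand charges against the +4 overall charge gives an oxidation state of +4 for platinum.
Pt sits in group 10, so the d-electron count is 10 − 4 = 6.
The spin state decides the count: a 5d ion has a large Δₒ and is invariably low-spin.
An octahedral low-spin d⁶ ion is t₂g⁶e_g⁰, giving 0 unpaired electrons.

0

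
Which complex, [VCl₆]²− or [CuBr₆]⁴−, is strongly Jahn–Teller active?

[VCl₆]²−: Each chloride is −1; balancing the −2 overall charge requires V(IV). Group 5 minus oxidation state 4 gives a d¹ configuration. The d¹ configuration leaves the e_g set evenly filled (or empty) — no strong Jahn–Teller driving force.
[CuBr₆]⁴−: Ligand charges: each bromide is −1. With an overall charge of −4 the copper centre must be in the +2 oxidation state. Copper is a group-11 element; Cu(II) is therefore d⁹. The t₂g⁶e_g³ configuration has an unevenly filled e_g set; the Jahn–Teller theorem predicts a tetragonal distortion (typically axial elongation) to lift the degeneracy.

[CuBr₆]⁴−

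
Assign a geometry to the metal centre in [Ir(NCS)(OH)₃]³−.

Summing ligand charges against the −3 overall charge gives an oxidation state of +1 for iridium.
Group 9 minus oxidation state 1 gives a d⁸ configuration.
Coordination number: 4.
A 5d d⁸ ion has a large crystal-field splitting; square planar leaves the high-energy d_{x²−y²} orbital empty and maximises CFSE.

square planar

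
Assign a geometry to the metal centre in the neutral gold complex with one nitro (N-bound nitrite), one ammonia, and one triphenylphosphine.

trigonal planar

Ligand charges: each nitro (N-bound nitrite) is −1; ammonia is neutral; triphenylphosphine is neutral. With an overall charge of 0 the gold centre must be in the +1 oxidation state.
Group 11 minus oxidation state 1 gives a d¹⁰ configuration.
Coordination number: 3.
Three ligands around a d¹⁰ centre minimise repulsion in a trigonal-planar arrangement.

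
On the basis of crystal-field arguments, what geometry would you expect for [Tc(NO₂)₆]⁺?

Summing ligand charges against the +1 overall charge gives an oxidation state of +7 for technetium.
Tc sits in group 7, so the d-electron count is 7 − 7 = 0.
With 6 monodentate ligands the coordination number is 6.
Six donors around a single metal centre give an octahedral coordination sphere.

octahedral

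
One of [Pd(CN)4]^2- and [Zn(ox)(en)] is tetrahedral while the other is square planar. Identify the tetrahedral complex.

[Zn(ox)(en)]

For [Pd(CN)4]^2-: Summing ligand charges against the −2 overall charge gives an oxidation state of +2 for palladium. Palladium is a group-10 element; Pd(II) is therefore d⁸. A 4d d⁸ ion has a large crystal-field splitting; square planar leaves the high-energy d_{x²−y²} orbital empty and maximises CFSE. → square planar.
For [Zn(ox)(en)]: Ligand charges: each oxalate is −2; ethylenediamine is neutral. With an overall charge of 0 the zinc centre must be in the +2 oxidation state. Zn sits in group 12, so the d-electron count is 12 − 2 = 10. A d¹⁰ ion has no crystal-field stabilisation preference between square planar and tetrahedral, so four ligands adopt the sterically favoured tetrahedral geometry. → tetrahedral.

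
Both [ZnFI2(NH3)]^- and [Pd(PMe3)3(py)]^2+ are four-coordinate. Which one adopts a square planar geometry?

For [ZnFI2(NH3)]^-: Ligand charges: each fluoride is −1; each iodide is −1; ammonia is neutral. With an overall charge of −1 the zinc centre must be in the +2 oxidation state. Group 12 minus oxidation state 2 gives a d¹⁰ configuration. A d¹⁰ ion has no crystal-field stabilisation preference between square planar and tetrahedral, so four ligands adopt the sterically favoured tetrahedral geometry. → tetrahedral.
For [Pd(PMe3)3(py)]^2+: Trimethylphosphine is neutral; pyridine is neutral; balancing the +2 overall charge requires Pd(II). Palladium is a group-10 element; Pd(II) is therefore d⁸. A 4d d⁸ ion has a large crystal-field splitting; square planar leaves the high-energy d_{x²−y²} orbital empty and maximises CFSE. → square planar.

[Pd(PMe3)3(py)]^2+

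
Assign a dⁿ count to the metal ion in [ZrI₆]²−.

d0

Each iodide is −1; balancing the −2 overall charge requires Zr(IV).
Zirconium is a group-4 element; Zr(IV) is therefore d⁰.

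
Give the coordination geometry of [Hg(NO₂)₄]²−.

Ligand charges: each nitro (N-bound nitrite) is −1. With an overall charge of −2 the mercury centre must be in the +2 oxidation state.
Group 12 minus oxidation state 2 gives a d¹⁰ configuration.
With 4 monodentate ligands the coordination number is 4.
A d¹⁰ ion has no crystal-field stabilisation preference between square planar and tetrahedral, so four ligands adopt the sterically favoured tetrahedral geometry.

tetrahedral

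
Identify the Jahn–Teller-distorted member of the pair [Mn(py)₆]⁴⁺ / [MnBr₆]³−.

[Mn(py)₆]⁴⁺: Ligand charges: pyridine is neutral. With an overall charge of +4 the manganese centre must be in the +4 oxidation state. Group 7 minus oxidation state 4 gives a d³ configuration. The d³ configuration leaves the e_g set evenly filled (or empty) — no strong Jahn–Teller driving force.
[MnBr₆]³−: Summing ligand charges against the −3 overall charge gives an oxidation state of +3 for manganese. Mn sits in group 7, so the d-electron count is 7 − 3 = 4. Bromide is a weak-field ligand for a first-row metal, so the complex is high-spin. The t₂g³e_g¹ (high-spin) configuration has an unevenly filled e_g set; the Jahn–Teller theorem predicts a tetragonal distortion (typically axial elongation) to lift the degeneracy.

[MnBr₆]³−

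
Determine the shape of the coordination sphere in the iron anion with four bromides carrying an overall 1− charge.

tetrahedral

Summing ligand charges against the −1 overall charge gives an oxidation state of +3 for iron.
Iron is a group-8 element; Fe(III) is therefore d⁵.
Coordination number: 4.
Bromide is a weak-field ligand.
A high-spin d⁵ ion has zero CFSE in either geometry, so four ligands adopt the sterically favoured tetrahedral geometry.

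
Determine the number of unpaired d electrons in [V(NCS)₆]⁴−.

3

Each isothiocyanate is −1; balancing the −4 overall charge requires V(II).
Group 5 minus oxidation state 2 gives a d³ configuration.
In an octahedral field the d³ configuration is t₂g³e_g⁰ (only one arrangement possible), giving 3 unpaired electrons.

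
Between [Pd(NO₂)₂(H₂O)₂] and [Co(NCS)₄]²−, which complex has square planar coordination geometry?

[Pd(NO₂)₂(H₂O)₂]

For [Pd(NO₂)₂(H₂O)₂]: Ligand charges: each nitro (N-bound nitrite) is −1; water is neutral. With an overall charge of 0 the palladium centre must be in the +2 oxidation state. Group 10 minus oxidation state 2 gives a d⁸ configuration. A 4d d⁸ ion has a large crystal-field splitting; square planar leaves the high-energy d_{x²−y²} orbital empty and maximises CFSE. → square planar.
For [Co(NCS)₄]²−: Summing ligand charges against the −2 overall charge gives an oxidation state of +2 for cobalt. Group 9 minus oxidation state 2 gives a d⁷ configuration. For a high-spin 3d d⁷ ion with weak-field ligands the small Δₜ gives little square-planar CFSE advantage, so four ligands adopt the sterically favoured tetrahedral geometry. → tetrahedral.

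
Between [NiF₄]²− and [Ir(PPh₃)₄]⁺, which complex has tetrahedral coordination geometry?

For [NiF₄]²−: Summing ligand charges against the −2 overall charge gives an oxidation state of +2 for nickel. Ni sits in group 10, so the d-electron count is 10 − 2 = 8. Fluoride is a weak-field ligand. With weak-field ligands the CFSE gain from square planar is small, so a 3d d⁸ ion takes the sterically preferred tetrahedral geometry. → tetrahedral.
For [Ir(PPh₃)₄]⁺: Ligand charges: triphenylphosphine is neutral. With an overall charge of +1 the iridium centre must be in the +1 oxidation state. Group 9 minus oxidation state 1 gives a d⁸ configuration. A 5d d⁸ ion has a large crystal-field splitting; square planar leaves the high-energy d_{x²−y²} orbital empty and maximises CFSE. → square planar.

[NiF₄]²−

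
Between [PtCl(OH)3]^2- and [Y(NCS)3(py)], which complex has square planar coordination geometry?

[PtCl(OH)3]^2-

For [PtCl(OH)3]^2-: Each chloride is −1; each hydroxide is −1; balancing the −2 overall charge requires Pt(II). Group 10 minus oxidation state 2 gives a d⁸ configuration. A 5d d⁸ ion has a large crystal-field splitting; square planar leaves the high-energy d_{x²−y²} orbital empty and maximises CFSE. → square planar.
For [Y(NCS)3(py)]: Summing ligand charges against the 0 overall charge gives an oxidation state of +3 for yttrium. Group 3 minus oxidation state 3 gives a d⁰ configuration. A d⁰ ion has no crystal-field stabilisation preference between square planar and tetrahedral, so four ligands adopt the sterically favoured tetrahedral geometry. → tetrahedral.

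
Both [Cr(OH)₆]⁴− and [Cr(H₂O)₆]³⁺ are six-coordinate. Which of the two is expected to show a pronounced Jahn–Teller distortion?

[Cr(OH)₆]⁴−: Summing ligand charges against the −4 overall charge gives an oxidation state of +2 for chromium. Chromium is a group-6 element; Cr(II) is therefore d⁴. Hydroxide is a weak-field ligand for a first-row metal, so the complex is high-spin. The t₂g³e_g¹ (high-spin) configuration has an unevenly filled e_g set; the Jahn–Teller theorem predicts a tetragonal distortion (typically axial elongation) to lift the degeneracy.
[Cr(H₂O)₆]³⁺: Summing ligand charges against the +3 overall charge gives an oxidation state of +3 for chromium. Cr sits in group 6, so the d-electron count is 6 − 3 = 3. The d³ configuration leaves the e_g set evenly filled (or empty) — no strong Jahn–Teller driving force.

[Cr(OH)₆]⁴−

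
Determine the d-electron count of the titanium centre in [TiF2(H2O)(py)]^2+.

Each fluoride is −1; water is neutral; pyridine is neutral; balancing the +2 overall charge requires Ti(IV).
Ti sits in group 4, so the d-electron count is 4 − 4 = 0.

d⁰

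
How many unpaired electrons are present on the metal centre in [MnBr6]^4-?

5 unpaired electrons

Ligand charges: each bromide is −1. With an overall charge of −4 the manganese centre must be in the +2 oxidation state.
Group 7 minus oxidation state 2 gives a d⁵ configuration.
The spin state decides the count: Bromide is a weak-field ligand for a first-row metal, so the complex is high-spin.
An octahedral high-spin d⁵ ion is t₂g³e_g², giving 5 unpaired electrons.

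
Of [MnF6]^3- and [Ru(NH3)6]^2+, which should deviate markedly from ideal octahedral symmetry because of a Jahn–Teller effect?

[MnF6]^3-: Each fluoride is −1; balancing the −3 overall charge requires Mn(III). Mn sits in group 7, so the d-electron count is 7 − 3 = 4. Fluoride is a weak-field ligand for a first-row metal, so the complex is high-spin. The t₂g³e_g¹ (high-spin) configuration has an unevenly filled e_g set; the Jahn–Teller theorem predicts a tetragonal distortion (typically axial elongation) to lift the degeneracy.
[Ru(NH3)6]^2+: Ligand charges: ammonia is neutral. With an overall charge of +2 the ruthenium centre must be in the +2 oxidation state. Ruthenium is a group-8 element; Ru(II) is therefore d⁶. A 4d ion has a large Δₒ and is invariably low-spin. The d⁶ configuration leaves the e_g set evenly filled (or empty) — no strong Jahn–Teller driving force.

[MnF6]^3-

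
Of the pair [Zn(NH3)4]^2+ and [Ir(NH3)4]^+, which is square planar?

For [Zn(NH3)4]^2+: Ammonia is neutral; balancing the +2 overall charge requires Zn(II). Zn sits in group 12, so the d-electron count is 12 − 2 = 10. A d¹⁰ ion has no crystal-field stabilisation preference between square planar and tetrahedral, so four ligands adopt the sterically favoured tetrahedral geometry. → tetrahedral.
For [Ir(NH3)4]^+: Summing ligand charges against the +1 overall charge gives an oxidation state of +1 for iridium. Group 9 minus oxidation state 1 gives a d⁸ configuration. A 5d d⁸ ion has a large crystal-field splitting; square planar leaves the high-energy d_{x²−y²} orbital empty and maximises CFSE. → square planar.

[Ir(NH3)4]^+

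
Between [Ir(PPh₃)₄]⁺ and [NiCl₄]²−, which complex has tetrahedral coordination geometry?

[NiCl₄]²−

For [Ir(PPh₃)₄]⁺: Ligand charges: triphenylphosphine is neutral. With an overall charge of +1 the iridium centre must be in the +1 oxidation state. Group 9 minus oxidation state 1 gives a d⁸ configuration. A 5d d⁸ ion has a large crystal-field splitting; square planar leaves the high-energy d_{x²−y²} orbital empty and maximises CFSE. → square planar.
For [NiCl₄]²−: Ligand charges: each chloride is −1. With an overall charge of −2 the nickel centre must be in the +2 oxidation state. Nickel is a group-10 element; Ni(II) is therefore d⁸. Chloride is a weak-field ligand. With weak-field ligands the CFSE gain from square planar is small, so a 3d d⁸ ion takes the sterically preferred tetrahedral geometry. → tetrahedral.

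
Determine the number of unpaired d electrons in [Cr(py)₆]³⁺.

Pyridine is neutral; balancing the +3 overall charge requires Cr(III).
Group 6 minus oxidation state 3 gives a d³ configuration.
In an octahedral field the d³ configuration is t₂g³e_g⁰ (only one arrangement possible), giving 3 unpaired electrons.

3 unpaired electrons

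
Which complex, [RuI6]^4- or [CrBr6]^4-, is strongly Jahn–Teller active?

[RuI6]^4-: Summing ligand charges against the −4 overall charge gives an oxidation state of +2 for ruthenium. Ruthenium is a group-8 element; Ru(II) is therefore d⁶. A 4d ion has a large Δₒ and is invariably low-spin. The d⁶ configuration leaves the e_g set evenly filled (or empty) — no strong Jahn–Teller driving force.
[CrBr6]^4-: Summing ligand charges against the −4 overall charge gives an oxidation state of +2 for chromium. Group 6 minus oxidation state 2 gives a d⁴ configuration. Bromide is a weak-field ligand for a first-row metal, so the complex is high-spin. The t₂g³e_g¹ (high-spin) configuration has an unevenly filled e_g set; the Jahn–Teller theorem predicts a tetragonal distortion (typically axial elongation) to lift the degeneracy.

[CrBr6]^4-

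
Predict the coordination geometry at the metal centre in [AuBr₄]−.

Each bromide is −1; balancing the −1 overall charge requires Au(III).
Au sits in group 11, so the d-electron count is 11 − 3 = 8.
With 4 monodentate ligands the coordination number is 4.
A 5d d⁸ ion has a large crystal-field splitting; square planar leaves the high-energy d_{x²−y²} orbital empty and maximises CFSE.

square planar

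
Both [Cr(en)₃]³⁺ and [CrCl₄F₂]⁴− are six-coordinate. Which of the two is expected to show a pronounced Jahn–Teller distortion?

[CrCl₄F₂]⁴−

[Cr(en)₃]³⁺: Summing ligand charges against the +3 overall charge gives an oxidation state of +3 for chromium. Chromium is a group-6 element; Cr(III) is therefore d³. The d³ configuration leaves the e_g set evenly filled (or empty) — no strong Jahn–Teller driving force.
[CrCl₄F₂]⁴−: Summing ligand charges against the −4 overall charge gives an oxidation state of +2 for chromium. Cr sits in group 6, so the d-electron count is 6 − 2 = 4. Chloride and fluoride are weak-field ligands for a first-row metal, so the complex is high-spin. The t₂g³e_g¹ (high-spin) configuration has an unevenly filled e_g set; the Jahn–Teller theorem predicts a tetragonal distortion (typically axial elongation) to lift the degeneracy.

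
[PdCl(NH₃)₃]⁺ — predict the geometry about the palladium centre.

square planar

Summing ligand charges against the +1 overall charge gives an oxidation state of +2 for palladium.
Pd sits in group 10, so the d-electron count is 10 − 2 = 8.
Coordination number: 4.
A 4d d⁸ ion has a large crystal-field splitting; square planar leaves the high-energy d_{x²−y²} orbital empty and maximises CFSE.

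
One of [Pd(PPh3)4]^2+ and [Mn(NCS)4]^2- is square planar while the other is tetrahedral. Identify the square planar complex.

[Pd(PPh3)4]^2+

For [Pd(PPh3)4]^2+: Ligand charges: triphenylphosphine is neutral. With an overall charge of +2 the palladium centre must be in the +2 oxidation state. Palladium is a group-10 element; Pd(II) is therefore d⁸. A 4d d⁸ ion has a large crystal-field splitting; square planar leaves the high-energy d_{x²−y²} orbital empty and maximises CFSE. → square planar.
For [Mn(NCS)4]^2-: Each isothiocyanate is −1; balancing the −2 overall charge requires Mn(II). Manganese is a group-7 element; Mn(II) is therefore d⁵. A high-spin d⁵ ion has zero CFSE in either geometry, so four ligands adopt the sterically favoured tetrahedral geometry. → tetrahedral.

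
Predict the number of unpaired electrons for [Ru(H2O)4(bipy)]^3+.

1

Water is neutral; 2,2′-bipyridine is neutral; balancing the +3 overall charge requires Ru(III).
Ruthenium is a group-8 element; Ru(III) is therefore d⁵.
Counting donor atoms: 4×water (monodentate) → 4 donors; 1×2,2′-bipyridine (bidentate) → 2 donors. Coordination number = 6.
The spin state decides the count: a 4d ion has a large Δₒ and is invariably low-spin.
An octahedral low-spin d⁵ ion is t₂g⁵e_g⁰, giving 1 unpaired electron.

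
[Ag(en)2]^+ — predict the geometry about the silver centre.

Ligand charges: ethylenediamine is neutral. With an overall charge of +1 the silver centre must be in the +1 oxidation state.
Silver is a group-11 element; Ag(I) is therefore d¹⁰.
Counting donor atoms: 2×ethylenediamine (bidentate) → 4 donors. Coordination number = 4.
A d¹⁰ ion has no crystal-field stabilisation preference between square planar and tetrahedral, so four ligands adopt the sterically favoured tetrahedral geometry.

tetrahedral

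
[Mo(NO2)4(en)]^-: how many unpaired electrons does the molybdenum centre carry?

3 unpaired electrons

Summing ligand charges against the −1 overall charge gives an oxidation state of +3 for molybdenum.
Molybdenum is a group-6 element; Mo(III) is therefore d³.
Counting donor atoms: 4×nitro (N-bound nitrite) (monodentate) → 4 donors; 1×ethylenediamine (bidentate) → 2 donors. Coordination number = 6.
In an octahedral field the d³ configuration is t₂g³e_g⁰ (only one arrangement possible), giving 3 unpaired electrons.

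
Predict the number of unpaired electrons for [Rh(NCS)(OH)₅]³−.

0

Ligand charges: each isothiocyanate is −1; each hydroxide is −1. With an overall charge of −3 the rhodium centre must be in the +3 oxidation state.
Rh sits in group 9, so the d-electron count is 9 − 3 = 6.
The spin state decides the count: a 4d ion has a large Δₒ and is invariably low-spin.
An octahedral low-spin d⁶ ion is t₂g⁶e_g⁰, giving 0 unpaired electrons.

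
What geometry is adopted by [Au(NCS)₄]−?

square planar

Each isothiocyanate is −1; balancing the −1 overall charge requires Au(III).
Gold is a group-11 element; Au(III) is therefore d⁸.
Coordination number: 4.
A 5d d⁸ ion has a large crystal-field splitting; square planar leaves the high-energy d_{x²−y²} orbital empty and maximises CFSE.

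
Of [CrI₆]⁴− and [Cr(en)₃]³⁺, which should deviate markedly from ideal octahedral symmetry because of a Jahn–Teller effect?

[CrI₆]⁴−

[CrI₆]⁴−: Summing ligand charges against the −4 overall charge gives an oxidation state of +2 for chromium. Cr sits in group 6, so the d-electron count is 6 − 2 = 4. Iodide is a weak-field ligand for a first-row metal, so the complex is high-spin. The t₂g³e_g¹ (high-spin) configuration has an unevenly filled e_g set; the Jahn–Teller theorem predicts a tetragonal distortion (typically axial elongation) to lift the degeneracy.
[Cr(en)₃]³⁺: Ethylenediamine is neutral; balancing the +3 overall charge requires Cr(III). Cr sits in group 6, so the d-electron count is 6 − 3 = 3. The d³ configuration leaves the e_g set evenly filled (or empty) — no strong Jahn–Teller driving force.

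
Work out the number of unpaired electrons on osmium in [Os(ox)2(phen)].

Each oxalate is −2; 1,10-phenanthroline is neutral; balancing the 0 overall charge requires Os(IV).
Os sits in group 8, so the d-electron count is 8 − 4 = 4.
Counting donor atoms: 2×oxalate (bidentate) → 4 donors; 1×1,10-phenanthroline (bidentate) → 2 donors. Coordination number = 6.
The spin state decides the count: a 5d ion has a large Δₒ and is invariably low-spin.
An octahedral low-spin d⁴ ion is t₂g⁴e_g⁰, giving 2 unpaired electrons.

2 unpaired electrons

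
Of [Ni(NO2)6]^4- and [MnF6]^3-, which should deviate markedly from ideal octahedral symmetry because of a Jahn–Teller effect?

[MnF6]^3-

[Ni(NO2)6]^4-: Each nitro (N-bound nitrite) is −1; balancing the −4 overall charge requires Ni(II). Ni sits in group 10, so the d-electron count is 10 − 2 = 8. The d⁸ configuration leaves the e_g set evenly filled (or empty) — no strong Jahn–Teller driving force.
[MnF6]^3-: Summing ligand charges against the −3 overall charge gives an oxidation state of +3 for manganese. Group 7 minus oxidation state 3 gives a d⁴ configuration. Fluoride is a weak-field ligand for a first-row metal, so the complex is high-spin. The t₂g³e_g¹ (high-spin) configuration has an unevenly filled e_g set; the Jahn–Teller theorem predicts a tetragonal distortion (typically axial elongation) to lift the degeneracy.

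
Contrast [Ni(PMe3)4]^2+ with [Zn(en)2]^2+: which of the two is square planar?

For [Ni(PMe3)4]^2+: Summing ligand charges against the +2 overall charge gives an oxidation state of +2 for nickel. Group 10 minus oxidation state 2 gives a d⁸ configuration. Trimethylphosphine is a strong-field ligand (high in the spectrochemical series). A 3d d⁸ ion with strong-field ligands gains enough CFSE to favour square planar over tetrahedral. → square planar.
For [Zn(en)2]^2+: Ligand charges: ethylenediamine is neutral. With an overall charge of +2 the zinc centre must be in the +2 oxidation state. Zinc is a group-12 element; Zn(II) is therefore d¹⁰. A d¹⁰ ion has no crystal-field stabilisation preference between square planar and tetrahedral, so four ligands adopt the sterically favoured tetrahedral geometry. → tetrahedral.

[Ni(PMe3)4]^2+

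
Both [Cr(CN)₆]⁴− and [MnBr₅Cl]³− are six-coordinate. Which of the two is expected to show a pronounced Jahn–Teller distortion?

[MnBr₅Cl]³−

[Cr(CN)₆]⁴−: Summing ligand charges against the −4 overall charge gives an oxidation state of +2 for chromium. Cr sits in group 6, so the d-electron count is 6 − 2 = 4. Cyanide is a strong-field ligand (high in the spectrochemical series) for a first-row metal, so the complex is low-spin. The d⁴ configuration leaves the e_g set evenly filled (or empty) — no strong Jahn–Teller driving force.
[MnBr₅Cl]³−: Each bromide is −1; each chloride is −1; balancing the −3 overall charge requires Mn(III). Group 7 minus oxidation state 3 gives a d⁴ configuration. Bromide and chloride are weak-field ligands for a first-row metal, so the complex is high-spin. The t₂g³e_g¹ (high-spin) configuration has an unevenly filled e_g set; the Jahn–Teller theorem predicts a tetragonal distortion (typically axial elongation) to lift the degeneracy.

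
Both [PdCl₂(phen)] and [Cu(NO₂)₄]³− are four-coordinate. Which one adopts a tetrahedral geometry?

For [PdCl₂(phen)]: Each chloride is −1; 1,10-phenanthroline is neutral; balancing the 0 overall charge requires Pd(II). Palladium is a group-10 element; Pd(II) is therefore d⁸. A 4d d⁸ ion has a large crystal-field splitting; square planar leaves the high-energy d_{x²−y²} orbital empty and maximises CFSE. → square planar.
For [Cu(NO₂)₄]³−: Ligand charges: each nitro (N-bound nitrite) is −1. With an overall charge of −3 the copper centre must be in the +1 oxidation state. Group 11 minus oxidation state 1 gives a d¹⁰ configuration. A d¹⁰ ion has no crystal-field stabilisation preference between square planar and tetrahedral, so four ligands adopt the sterically favoured tetrahedral geometry. → tetrahedral.

[Cu(NO₂)₄]³−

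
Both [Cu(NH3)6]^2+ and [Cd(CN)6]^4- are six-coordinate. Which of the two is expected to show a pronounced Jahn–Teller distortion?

[Cu(NH3)6]^2+: Summing ligand charges against the +2 overall charge gives an oxidation state of +2 for copper. Copper is a group-11 element; Cu(II) is therefore d⁹. The t₂g⁶e_g³ configuration has an unevenly filled e_g set; the Jahn–Teller theorem predicts a tetragonal distortion (typically axial elongation) to lift the degeneracy.
[Cd(CN)6]^4-: Each cyanide is −1; balancing the −4 overall charge requires Cd(II). Group 12 minus oxidation state 2 gives a d¹⁰ configuration. The d¹⁰ configuration leaves the e_g set evenly filled (or empty) — no strong Jahn–Teller driving force.

[Cu(NH3)6]^2+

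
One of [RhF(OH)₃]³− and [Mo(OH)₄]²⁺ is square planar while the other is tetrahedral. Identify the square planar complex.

[RhF(OH)₃]³−

For [RhF(OH)₃]³−: Ligand charges: each fluoride is −1; each hydroxide is −1. With an overall charge of −3 the rhodium centre must be in the +1 oxidation state. Rh sits in group 9, so the d-electron count is 9 − 1 = 8. A 4d d⁸ ion has a large crystal-field splitting; square planar leaves the high-energy d_{x²−y²} orbital empty and maximises CFSE. → square planar.
For [Mo(OH)₄]²⁺: Summing ligand charges against the +2 overall charge gives an oxidation state of +6 for molybdenum. Group 6 minus oxidation state 6 gives a d⁰ configuration. A d⁰ ion has no crystal-field stabilisation preference between square planar and tetrahedral, so four ligands adopt the sterically favoured tetrahedral geometry. → tetrahedral.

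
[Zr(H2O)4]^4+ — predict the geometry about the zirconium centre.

tetrahedral

Ligand charges: water is neutral. With an overall charge of +4 the zirconium centre must be in the +4 oxidation state.
Zr sits in group 4, so the d-electron count is 4 − 4 = 0.
With 4 monodentate ligands the coordination number is 4.
A d⁰ ion has no crystal-field stabilisation preference between square planar and tetrahedral, so four ligands adopt the sterically favoured tetrahedral geometry.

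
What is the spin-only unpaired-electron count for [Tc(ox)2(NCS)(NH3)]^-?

3 unpaired electrons

Ligand charges: each oxalate is −2; each isothiocyanate is −1; ammonia is neutral. With an overall charge of −1 the technetium centre must be in the +4 oxidation state.
Technetium is a group-7 element; Tc(IV) is therefore d³.
Counting donor atoms: 2×oxalate (bidentate) → 4 donors; 1×isothiocyanate (monodentate) → 1 donor; 1×ammonia (monodentate) → 1 donor. Coordination number = 6.
In an octahedral field the d³ configuration is t₂g³e_g⁰ (only one arrangement possible), giving 3 unpaired electrons.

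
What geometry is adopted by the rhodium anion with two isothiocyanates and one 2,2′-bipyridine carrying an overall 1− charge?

square planar

Ligand charges: each isothiocyanate is −1; 2,2′-bipyridine is neutral. With an overall charge of −1 the rhodium centre must be in the +1 oxidation state.
Group 9 minus oxidation state 1 gives a d⁸ configuration.
Counting donor atoms: 2×isothiocyanate (monodentate) → 2 donors; 1×2,2′-bipyridine (bidentate) → 2 donors. Coordination number = 4.
A 4d d⁸ ion has a large crystal-field splitting; square planar leaves the high-energy d_{x²−y²} orbital empty and maximises CFSE.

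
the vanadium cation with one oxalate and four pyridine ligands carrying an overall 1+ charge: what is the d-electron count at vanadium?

d2

Summing ligand charges against the +1 overall charge gives an oxidation state of +3 for vanadium.
V sits in group 5, so the d-electron count is 5 − 3 = 2.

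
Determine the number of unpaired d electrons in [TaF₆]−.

0

Ligand charges: each fluoride is −1. With an overall charge of −1 the tantalum centre must be in the +5 oxidation state.
Ta sits in group 5, so the d-electron count is 5 − 5 = 0.
In an octahedral field the d⁰ configuration is t₂g⁰e_g⁰, giving 0 unpaired electrons.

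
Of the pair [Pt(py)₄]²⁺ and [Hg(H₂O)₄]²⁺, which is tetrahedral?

For [Pt(py)₄]²⁺: Ligand charges: pyridine is neutral. With an overall charge of +2 the platinum centre must be in the +2 oxidation state. Pt sits in group 10, so the d-electron count is 10 − 2 = 8. A 5d d⁸ ion has a large crystal-field splitting; square planar leaves the high-energy d_{x²−y²} orbital empty and maximises CFSE. → square planar.
For [Hg(H₂O)₄]²⁺: Summing ligand charges against the +2 overall charge gives an oxidation state of +2 for mercury. Hg sits in group 12, so the d-electron count is 12 − 2 = 10. A d¹⁰ ion has no crystal-field stabilisation preference between square planar and tetrahedral, so four ligands adopt the sterically favoured tetrahedral geometry. → tetrahedral.

[Hg(H₂O)₄]²⁺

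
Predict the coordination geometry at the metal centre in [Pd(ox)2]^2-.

Each oxalate is −2; balancing the −2 overall charge requires Pd(II).
Group 10 minus oxidation state 2 gives a d⁸ configuration.
Counting donor atoms: 2×oxalate (bidentate) → 4 donors. Coordination number = 4.
A 4d d⁸ ion has a large crystal-field splitting; square planar leaves the high-energy d_{x²−y²} orbital empty and maximises CFSE.

square planar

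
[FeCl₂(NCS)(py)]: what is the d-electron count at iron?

Ligand charges: each chloride is −1; each isothiocyanate is −1; pyridine is neutral. With an overall charge of 0 the iron centre must be in the +3 oxidation state.
Iron is a group-8 element; Fe(III) is therefore d⁵.

d⁵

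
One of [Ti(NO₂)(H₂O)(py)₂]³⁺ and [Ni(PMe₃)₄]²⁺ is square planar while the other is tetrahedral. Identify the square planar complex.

[Ni(PMe₃)₄]²⁺

For [Ti(NO₂)(H₂O)(py)₂]³⁺: Summing ligand charges against the +3 overall charge gives an oxidation state of +4 for titanium. Titanium is a group-4 element; Ti(IV) is therefore d⁰. A d⁰ ion has no crystal-field stabilisation preference between square planar and tetrahedral, so four ligands adopt the sterically favoured tetrahedral geometry. → tetrahedral.
For [Ni(PMe₃)₄]²⁺: Trimethylphosphine is neutral; balancing the +2 overall charge requires Ni(II). Nickel is a group-10 element; Ni(II) is therefore d⁸. Trimethylphosphine is a strong-field ligand (high in the spectrochemical series). A 3d d⁸ ion with strong-field ligands gains enough CFSE to favour square planar over tetrahedral. → square planar.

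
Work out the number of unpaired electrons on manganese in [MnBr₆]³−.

4 unpaired electrons

Ligand charges: each bromide is −1. With an overall charge of −3 the manganese centre must be in the +3 oxidation state.
Manganese is a group-7 element; Mn(III) is therefore d⁴.
The spin state decides the count: Bromide is a weak-field ligand for a first-row metal, so the complex is high-spin.
An octahedral high-spin d⁴ ion is t₂g³e_g¹, giving 4 unpaired electrons.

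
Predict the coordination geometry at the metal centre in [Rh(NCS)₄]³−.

square planar

Each isothiocyanate is −1; balancing the −3 overall charge requires Rh(I).
Group 9 minus oxidation state 1 gives a d⁸ configuration.
With 4 monodentate ligands the coordination number is 4.
A 4d d⁸ ion has a large crystal-field splitting; square planar leaves the high-energy d_{x²−y²} orbital empty and maximises CFSE.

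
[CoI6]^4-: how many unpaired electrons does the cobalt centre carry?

Each iodide is −1; balancing the −4 overall charge requires Co(II).
Co sits in group 9, so the d-electron count is 9 − 2 = 7.
The spin state decides the count: Iodide is a weak-field ligand for a first-row metal, so the complex is high-spin.
An octahedral high-spin d⁷ ion is t₂g⁵e_g², giving 3 unpaired electrons.

3 unpaired electrons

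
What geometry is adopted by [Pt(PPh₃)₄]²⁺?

Triphenylphosphine is neutral; balancing the +2 overall charge requires Pt(II).
Group 10 minus oxidation state 2 gives a d⁸ configuration.
With 4 monodentate ligands the coordination number is 4.
A 5d d⁸ ion has a large crystal-field splitting; square planar leaves the high-energy d_{x²−y²} orbital empty and maximises CFSE.

square planar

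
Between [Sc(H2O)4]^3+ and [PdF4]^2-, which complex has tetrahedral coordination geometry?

[Sc(H2O)4]^3+

For [Sc(H2O)4]^3+: Summing ligand charges against the +3 overall charge gives an oxidation state of +3 for scandium. Scandium is a group-3 element; Sc(III) is therefore d⁰. A d⁰ ion has no crystal-field stabilisation preference between square planar and tetrahedral, so four ligands adopt the sterically favoured tetrahedral geometry. → tetrahedral.
For [PdF4]^2-: Summing ligand charges against the −2 overall charge gives an oxidation state of +2 for palladium. Palladium is a group-10 element; Pd(II) is therefore d⁸. A 4d d⁸ ion has a large crystal-field splitting; square planar leaves the high-energy d_{x²−y²} orbital empty and maximises CFSE. → square planar.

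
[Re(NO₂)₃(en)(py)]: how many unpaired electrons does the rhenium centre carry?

2 unpaired electrons

Each nitro (N-bound nitrite) is −1; ethylenediamine is neutral; pyridine is neutral; balancing the 0 overall charge requires Re(III).
Rhenium is a group-7 element; Re(III) is therefore d⁴.
Counting donor atoms: 3×nitro (N-bound nitrite) (monodentate) → 3 donors; 1×ethylenediamine (bidentate) → 2 donors; 1×pyridine (monodentate) → 1 donor. Coordination number = 6.
The spin state decides the count: a 5d ion has a large Δₒ and is invariably low-spin.
An octahedral low-spin d⁴ ion is t₂g⁴e_g⁰, giving 2 unpaired electrons.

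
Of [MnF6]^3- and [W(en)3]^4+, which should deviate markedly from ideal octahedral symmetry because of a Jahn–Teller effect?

[MnF6]^3-: Ligand charges: each fluoride is −1. With an overall charge of −3 the manganese centre must be in the +3 oxidation state. Group 7 minus oxidation state 3 gives a d⁴ configuration. Fluoride is a weak-field ligand for a first-row metal, so the complex is high-spin. The t₂g³e_g¹ (high-spin) configuration has an unevenly filled e_g set; the Jahn–Teller theorem predicts a tetragonal distortion (typically axial elongation) to lift the degeneracy.
[W(en)3]^4+: Ethylenediamine is neutral; balancing the +4 overall charge requires W(IV). Tungsten is a group-6 element; W(IV) is therefore d². The d² configuration leaves the e_g set evenly filled (or empty) — no strong Jahn–Teller driving force.

[MnF6]^3-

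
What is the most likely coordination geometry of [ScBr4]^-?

tetrahedral

Ligand charges: each bromide is −1. With an overall charge of −1 the scandium centre must be in the +3 oxidation state.
Group 3 minus oxidation state 3 gives a d⁰ configuration.
Coordination number: 4.
A d⁰ ion has no crystal-field stabilisation preference between square planar and tetrahedral, so four ligands adopt the sterically favoured tetrahedral geometry.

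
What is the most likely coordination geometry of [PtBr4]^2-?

square planar

Ligand charges: each bromide is −1. With an overall charge of −2 the platinum centre must be in the +2 oxidation state.
Platinum is a group-10 element; Pt(II) is therefore d⁸.
With 4 monodentate ligands the coordination number is 4.
A 5d d⁸ ion has a large crystal-field splitting; square planar leaves the high-energy d_{x²−y²} orbital empty and maximises CFSE.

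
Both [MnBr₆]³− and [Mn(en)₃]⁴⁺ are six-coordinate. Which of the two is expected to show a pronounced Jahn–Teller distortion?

[MnBr₆]³−: Summing ligand charges against the −3 overall charge gives an oxidation state of +3 for manganese. Manganese is a group-7 element; Mn(III) is therefore d⁴. Bromide is a weak-field ligand for a first-row metal, so the complex is high-spin. The t₂g³e_g¹ (high-spin) configuration has an unevenly filled e_g set; the Jahn–Teller theorem predicts a tetragonal distortion (typically axial elongation) to lift the degeneracy.
[Mn(en)₃]⁴⁺: Summing ligand charges against the +4 overall charge gives an oxidation state of +4 for manganese. Group 7 minus oxidation state 4 gives a d³ configuration. The d³ configuration leaves the e_g set evenly filled (or empty) — no strong Jahn–Teller driving force.

[MnBr₆]³−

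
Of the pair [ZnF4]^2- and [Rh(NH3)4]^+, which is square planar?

For [ZnF4]^2-: Each fluoride is −1; balancing the −2 overall charge requires Zn(II). Group 12 minus oxidation state 2 gives a d¹⁰ configuration. A d¹⁰ ion has no crystal-field stabilisation preference between square planar and tetrahedral, so four ligands adopt the sterically favoured tetrahedral geometry. → tetrahedral.
For [Rh(NH3)4]^+: Summing ligand charges against the +1 overall charge gives an oxidation state of +1 for rhodium. Rhodium is a group-9 element; Rh(I) is therefore d⁸. A 4d d⁸ ion has a large crystal-field splitting; square planar leaves the high-energy d_{x²−y²} orbital empty and maximises CFSE. → square planar.

[Rh(NH3)4]^+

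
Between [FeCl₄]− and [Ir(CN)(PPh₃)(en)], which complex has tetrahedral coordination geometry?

[FeCl₄]−

For [FeCl₄]−: Each chloride is −1; balancing the −1 overall charge requires Fe(III). Fe sits in group 8, so the d-electron count is 8 − 3 = 5. A high-spin d⁵ ion has zero CFSE in either geometry, so four ligands adopt the sterically favoured tetrahedral geometry. → tetrahedral.
For [Ir(CN)(PPh₃)(en)]: Summing ligand charges against the 0 overall charge gives an oxidation state of +1 for iridium. Ir sits in group 9, so the d-electron count is 9 − 1 = 8. A 5d d⁸ ion has a large crystal-field splitting; square planar leaves the high-energy d_{x²−y²} orbital empty and maximises CFSE. → square planar.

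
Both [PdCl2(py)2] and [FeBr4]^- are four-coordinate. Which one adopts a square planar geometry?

[PdCl2(py)2]

For [PdCl2(py)2]: Summing ligand charges against the 0 overall charge gives an oxidation state of +2 for palladium. Pd sits in group 10, so the d-electron count is 10 − 2 = 8. A 4d d⁸ ion has a large crystal-field splitting; square planar leaves the high-energy d_{x²−y²} orbital empty and maximises CFSE. → square planar.
For [FeBr4]^-: Ligand charges: each bromide is −1. With an overall charge of −1 the iron centre must be in the +3 oxidation state. Group 8 minus oxidation state 3 gives a d⁵ configuration. A high-spin d⁵ ion has zero CFSE in either geometry, so four ligands adopt the sterically favoured tetrahedral geometry. → tetrahedral.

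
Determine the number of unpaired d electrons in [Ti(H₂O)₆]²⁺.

2

Ligand charges: water is neutral. With an overall charge of +2 the titanium centre must be in the +2 oxidation state.
Titanium is a group-4 element; Ti(II) is therefore d².
In an octahedral field the d² configuration is t₂g²e_g⁰ (only one arrangement possible), giving 2 unpaired electrons.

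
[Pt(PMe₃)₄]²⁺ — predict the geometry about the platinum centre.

Trimethylphosphine is neutral; balancing the +2 overall charge requires Pt(II).
Platinum is a group-10 element; Pt(II) is therefore d⁸.
With 4 monodentate ligands the coordination number is 4.
A 5d d⁸ ion has a large crystal-field splitting; square planar leaves the high-energy d_{x²−y²} orbital empty and maximises CFSE.

square planar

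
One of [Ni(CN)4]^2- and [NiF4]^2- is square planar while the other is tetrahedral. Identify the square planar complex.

For [Ni(CN)4]^2-: Summing ligand charges against the −2 overall charge gives an oxidation state of +2 for nickel. Group 10 minus oxidation state 2 gives a d⁸ configuration. Cyanide is a strong-field ligand (high in the spectrochemical series). A 3d d⁸ ion with strong-field ligands gains enough CFSE to favour square planar over tetrahedral. → square planar.
For [NiF4]^2-: Each fluoride is −1; balancing the −2 overall charge requires Ni(II). Nickel is a group-10 element; Ni(II) is therefore d⁸. Fluoride is a weak-field ligand. With weak-field ligands the CFSE gain from square planar is small, so a 3d d⁸ ion takes the sterically preferred tetrahedral geometry. → tetrahedral.

[Ni(CN)4]^2-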